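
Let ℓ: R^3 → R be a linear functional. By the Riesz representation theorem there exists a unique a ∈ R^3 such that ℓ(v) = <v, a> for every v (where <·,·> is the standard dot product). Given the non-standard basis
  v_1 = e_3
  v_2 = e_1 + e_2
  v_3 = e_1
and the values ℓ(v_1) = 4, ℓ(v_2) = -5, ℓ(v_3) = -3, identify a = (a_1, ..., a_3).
a = (-3, -2, 4)

Write a = (a_1, ..., a_3) in the standard basis. For each basis vector v_i, ℓ(v_i) = <v_i, a> is a linear equation in the a_j's. Collect the n equations into a matrix system V a = ℓ, where row i of V is v_i (expressed in the standard basis). Since V is invertible (lower-triangular with 1s on the diagonal, up to permutation), solve by back-substitution:
  V =
[[0, 0, 1],
 [1, 1, 0],
 [1, 0, 0]]
  V a = (4, -5, -3)
Solving gives a = (-3, -2, 4).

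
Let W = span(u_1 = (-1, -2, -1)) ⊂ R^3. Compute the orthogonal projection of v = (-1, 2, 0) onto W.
proj_W(v) = (1/2, 1, 1/2)

Set up U = [u_1 | ... | u_1] ∈ R^(3×1). The projector onto W = col(U) is P = U (U^T U)^(-1) U^T.
Compute U^T U =
  [6],
and U^T v = (-3).
Solve U^T U · c = U^T v for the coefficients: c = (-1/2). The projection is proj_W(v) = U c.
Check: (v - proj_W(v)) · u_1 = 0  (should be 0).
Result: proj_W(v) = (1/2, 1, 1/2).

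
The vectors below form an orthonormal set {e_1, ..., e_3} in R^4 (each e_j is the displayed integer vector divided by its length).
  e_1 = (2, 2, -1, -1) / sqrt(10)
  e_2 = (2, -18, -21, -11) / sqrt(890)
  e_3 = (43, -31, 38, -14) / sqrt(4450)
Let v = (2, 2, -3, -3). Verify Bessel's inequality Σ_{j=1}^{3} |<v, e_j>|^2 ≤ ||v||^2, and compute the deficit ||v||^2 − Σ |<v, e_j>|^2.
Σ |<v, e_j>|^2 = 618/25; ||v||^2 = 26; deficit = 32/25

Write each e_j = u_j / sqrt(<u_j, u_j>) where u_j is the displayed integer vector. Then <v, e_j> = <v, u_j> / sqrt(<u_j, u_j>), so |<v, e_j>|^2 = <v, u_j>^2 / <u_j, u_j>.
Coefficients: <v, e_1> = 14/sqrt(10), <v, e_2> = 64/sqrt(890), <v, e_3> = -48/sqrt(4450).
Square and sum: Σ |<v, e_j>|^2 = 618/25.
Compute ||v||^2 = v·v = 26.
Deficit = 26 − 618/25 = 32/25 ≥ 0, confirming Bessel's inequality. (The deficit equals ||v − Σ <v,e_j> e_j||^2, the squared distance from v to span{e_j}.)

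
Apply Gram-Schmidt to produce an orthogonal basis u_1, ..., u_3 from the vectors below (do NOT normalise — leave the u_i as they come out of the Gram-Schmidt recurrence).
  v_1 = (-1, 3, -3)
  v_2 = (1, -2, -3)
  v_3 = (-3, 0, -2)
Orthogonal basis:
  u_1 = (-1, 3, -3)
  u_2 = (21/19, -44/19, -51/19)
  u_3 = (-705/262, -141/131, -47/262)

Apply the Gram-Schmidt recurrence
  u_1 = v_1
  u_i = v_i − Σ_{j<i} ((v_i · u_j) / (u_j · u_j)) · u_j.

Step by step this gives:
  u_1 = (-1, 3, -3)
  u_2 = (21/19, -44/19, -51/19)
  u_3 = (-705/262, -141/131, -47/262)

Orthogonality check:
  u_2 · u_1 = 0 (should be 0)
  u_3 · u_1 = 0 (should be 0)
  u_3 · u_2 = 0 (should be 0)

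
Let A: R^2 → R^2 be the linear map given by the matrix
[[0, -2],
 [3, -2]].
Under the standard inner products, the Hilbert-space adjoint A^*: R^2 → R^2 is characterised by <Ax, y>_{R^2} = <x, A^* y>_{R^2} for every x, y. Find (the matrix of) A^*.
A^* = A^T =
[[0, 3],
 [-2, -2]]

For real matrices with standard dot products, the defining identity <Ax, y> = <x, A^* y> gives (Ax)^T y = x^T (A^*) y, i.e. x^T A^T y = x^T (A^*) y. Since this holds for all x, y, we must have A^* = A^T. Therefore
A^* =
[[0, 3],
 [-2, -2]].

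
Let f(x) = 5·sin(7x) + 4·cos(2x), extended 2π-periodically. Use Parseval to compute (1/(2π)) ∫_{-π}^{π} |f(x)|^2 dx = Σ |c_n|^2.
Σ |c_n|^2 = 41/2

Expand |f|^2 and use orthogonality of {sin(nx), cos(mx)} on [-π, π]:
  ∫_{-π}^{π} sin(nx)^2 dx = π, ∫ cos(mx)^2 dx = π, and cross terms integrate to 0.
So ∫_{-π}^{π} f(x)^2 dx = 5^2 · π + 4^2 · π = (25 + 16)π.
Divide by 2π: (25 + 16)/2 = 41/2.
By Parseval, this equals Σ |c_n|^2.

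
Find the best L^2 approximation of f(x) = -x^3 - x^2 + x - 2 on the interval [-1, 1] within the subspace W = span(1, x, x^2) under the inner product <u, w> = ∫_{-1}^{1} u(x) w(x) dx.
g(x) = -x^2 + 2*x/5 - 2

The best approximation g ∈ W is the orthogonal projection of f onto W. Writing g = a_0 + a_1 x + a_2 x^2, the coefficients solve the normal equations G · a = b where
  G_{ij} = <φ_i, φ_j> and b_i = <f, φ_i>, with φ_0 = 1, φ_1 = x, φ_2 = x^2.
G =
  [2, 0, 2/3]
  [0, 2/3, 0]
  [2/3, 0, 2/5],
b = (-14/3, 4/15, -26/15).
Solving gives a_0 = -2, a_1 = 2/5, a_2 = -1, so
  g(x) = -x^2 + 2*x/5 - 2.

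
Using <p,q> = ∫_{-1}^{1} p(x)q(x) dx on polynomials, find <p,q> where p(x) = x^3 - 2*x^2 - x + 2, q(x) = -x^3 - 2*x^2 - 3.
<p,q> = -188/21

Expand the product: p(x)·q(x) = -x^6 + 5*x^4 - 3*x^3 + 2*x^2 + 3*x - 6.
∫_{-1}^{1} of each monomial x^k gives [2/(k+1) if k even, 0 if k odd]. Integrating term-by-term (or equivalently evaluating the antiderivative F(x) = -x^7/7 + x^5 - 3*x^4/4 + 2*x^3/3 + 3*x^2/2 - 6*x at the endpoints):
  F(1) − F(−1) = -313/84 − (439/84) = -188/21.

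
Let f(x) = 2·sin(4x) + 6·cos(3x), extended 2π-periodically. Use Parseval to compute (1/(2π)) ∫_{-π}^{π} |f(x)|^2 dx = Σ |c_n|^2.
Σ |c_n|^2 = 20

Expand |f|^2 and use orthogonality of {sin(nx), cos(mx)} on [-π, π]:
  ∫_{-π}^{π} sin(nx)^2 dx = π, ∫ cos(mx)^2 dx = π, and cross terms integrate to 0.
So ∫_{-π}^{π} f(x)^2 dx = 2^2 · π + 6^2 · π = (4 + 36)π.
Divide by 2π: (4 + 36)/2 = 20.
By Parseval, this equals Σ |c_n|^2.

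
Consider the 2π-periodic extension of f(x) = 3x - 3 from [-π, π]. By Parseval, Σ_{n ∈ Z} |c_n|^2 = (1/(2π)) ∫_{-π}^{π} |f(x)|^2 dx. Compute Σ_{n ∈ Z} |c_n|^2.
Σ |c_n|^2 = 3π^2 + 9

Expand and integrate term by term over [-π, π]:
  ∫ (3x)^2 dx = 9·(2π^3/3); ∫ 2·3·(-3)·x dx = 0 (odd integrand); ∫ (-3)^2 dx = 9·2π.
So (1/(2π)) ∫_{-π}^{π} (3x - 3)^2 dx = 9π^2/3 + 9 = 3π^2 + 9.
Parseval ⇒ Σ |c_n|^2 = 3π^2 + 9.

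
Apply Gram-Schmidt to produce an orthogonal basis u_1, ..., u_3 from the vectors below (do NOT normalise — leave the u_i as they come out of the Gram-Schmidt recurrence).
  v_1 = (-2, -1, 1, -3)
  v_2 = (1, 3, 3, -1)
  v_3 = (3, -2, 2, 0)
Orthogonal basis:
  u_1 = (-2, -1, 1, -3)
  u_2 = (17/15, 46/15, 44/15, -4/5)
  u_3 = (764/299, -34/13, 500/299, -82/299)

Apply the Gram-Schmidt recurrence
  u_1 = v_1
  u_i = v_i − Σ_{j<i} ((v_i · u_j) / (u_j · u_j)) · u_j.

Step by step this gives:
  u_1 = (-2, -1, 1, -3)
  u_2 = (17/15, 46/15, 44/15, -4/5)
  u_3 = (764/299, -34/13, 500/299, -82/299)

Orthogonality check:
  u_2 · u_1 = 0 (should be 0)
  u_3 · u_1 = 0 (should be 0)
  u_3 · u_2 = 0 (should be 0)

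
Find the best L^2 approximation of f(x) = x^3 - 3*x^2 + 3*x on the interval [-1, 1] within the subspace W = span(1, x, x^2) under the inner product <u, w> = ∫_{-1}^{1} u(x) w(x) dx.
g(x) = -3*x^2 + 18*x/5

The best approximation g ∈ W is the orthogonal projection of f onto W. Writing g = a_0 + a_1 x + a_2 x^2, the coefficients solve the normal equations G · a = b where
  G_{ij} = <φ_i, φ_j> and b_i = <f, φ_i>, with φ_0 = 1, φ_1 = x, φ_2 = x^2.
G =
  [2, 0, 2/3]
  [0, 2/3, 0]
  [2/3, 0, 2/5],
b = (-2, 12/5, -6/5).
Solving gives a_0 = 0, a_1 = 18/5, a_2 = -3, so
  g(x) = -3*x^2 + 18*x/5.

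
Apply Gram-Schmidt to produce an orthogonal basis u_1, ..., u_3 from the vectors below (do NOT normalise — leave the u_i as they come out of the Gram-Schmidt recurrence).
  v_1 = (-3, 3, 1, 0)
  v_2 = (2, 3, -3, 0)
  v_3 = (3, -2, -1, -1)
Orthogonal basis:
  u_1 = (-3, 3, 1, 0)
  u_2 = (2, 3, -3, 0)
  u_3 = (42/209, 49/418, 105/418, -1)

Apply the Gram-Schmidt recurrence
  u_1 = v_1
  u_i = v_i − Σ_{j<i} ((v_i · u_j) / (u_j · u_j)) · u_j.

Step by step this gives:
  u_1 = (-3, 3, 1, 0)
  u_2 = (2, 3, -3, 0)
  u_3 = (42/209, 49/418, 105/418, -1)

Orthogonality check:
  u_2 · u_1 = 0 (should be 0)
  u_3 · u_1 = 0 (should be 0)
  u_3 · u_2 = 0 (should be 0)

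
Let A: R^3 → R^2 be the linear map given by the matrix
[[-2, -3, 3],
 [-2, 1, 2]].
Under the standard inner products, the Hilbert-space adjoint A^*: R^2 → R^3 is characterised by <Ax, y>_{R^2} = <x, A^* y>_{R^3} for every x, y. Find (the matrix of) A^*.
A^* = A^T =
[[-2, -2],
 [-3, 1],
 [3, 2]]

For real matrices with standard dot products, the defining identity <Ax, y> = <x, A^* y> gives (Ax)^T y = x^T (A^*) y, i.e. x^T A^T y = x^T (A^*) y. Since this holds for all x, y, we must have A^* = A^T. Therefore
A^* =
[[-2, -2],
 [-3, 1],
 [3, 2]].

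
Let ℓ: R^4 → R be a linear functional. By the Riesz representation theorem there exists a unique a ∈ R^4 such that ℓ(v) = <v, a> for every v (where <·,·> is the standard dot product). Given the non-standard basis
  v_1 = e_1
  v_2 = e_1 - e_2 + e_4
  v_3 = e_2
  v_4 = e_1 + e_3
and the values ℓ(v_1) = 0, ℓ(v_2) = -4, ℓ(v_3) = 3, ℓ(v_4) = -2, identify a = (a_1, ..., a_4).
a = (0, 3, -2, -1)

Write a = (a_1, ..., a_4) in the standard basis. For each basis vector v_i, ℓ(v_i) = <v_i, a> is a linear equation in the a_j's. Collect the n equations into a matrix system V a = ℓ, where row i of V is v_i (expressed in the standard basis). Since V is invertible (lower-triangular with 1s on the diagonal, up to permutation), solve by back-substitution:
  V =
[[1, 0, 0, 0],
 [1, -1, 0, 1],
 [0, 1, 0, 0],
 [1, 0, 1, 0]]
  V a = (0, -4, 3, -2)
Solving gives a = (0, 3, -2, -1).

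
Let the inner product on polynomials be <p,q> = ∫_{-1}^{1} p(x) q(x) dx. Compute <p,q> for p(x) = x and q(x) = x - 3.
<p,q> = 2/3

Expand the product: p(x)·q(x) = x^2 - 3*x.
∫_{-1}^{1} of each monomial x^k gives [2/(k+1) if k even, 0 if k odd]. Integrating term-by-term (or equivalently evaluating the antiderivative F(x) = x^3/3 - 3*x^2/2 at the endpoints):
  F(1) − F(−1) = -7/6 − (-11/6) = 2/3.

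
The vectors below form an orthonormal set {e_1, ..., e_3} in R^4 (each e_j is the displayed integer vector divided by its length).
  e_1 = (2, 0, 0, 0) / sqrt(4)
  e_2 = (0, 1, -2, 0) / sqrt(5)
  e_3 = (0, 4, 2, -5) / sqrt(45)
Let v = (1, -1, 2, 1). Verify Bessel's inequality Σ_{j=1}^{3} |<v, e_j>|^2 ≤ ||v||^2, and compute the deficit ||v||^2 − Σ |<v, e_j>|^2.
Σ |<v, e_j>|^2 = 59/9; ||v||^2 = 7; deficit = 4/9

Write each e_j = u_j / sqrt(<u_j, u_j>) where u_j is the displayed integer vector. Then <v, e_j> = <v, u_j> / sqrt(<u_j, u_j>), so |<v, e_j>|^2 = <v, u_j>^2 / <u_j, u_j>.
Coefficients: <v, e_1> = 2/sqrt(4), <v, e_2> = -5/sqrt(5), <v, e_3> = -5/sqrt(45).
Square and sum: Σ |<v, e_j>|^2 = 59/9.
Compute ||v||^2 = v·v = 7.
Deficit = 7 − 59/9 = 4/9 ≥ 0, confirming Bessel's inequality. (The deficit equals ||v − Σ <v,e_j> e_j||^2, the squared distance from v to span{e_j}.)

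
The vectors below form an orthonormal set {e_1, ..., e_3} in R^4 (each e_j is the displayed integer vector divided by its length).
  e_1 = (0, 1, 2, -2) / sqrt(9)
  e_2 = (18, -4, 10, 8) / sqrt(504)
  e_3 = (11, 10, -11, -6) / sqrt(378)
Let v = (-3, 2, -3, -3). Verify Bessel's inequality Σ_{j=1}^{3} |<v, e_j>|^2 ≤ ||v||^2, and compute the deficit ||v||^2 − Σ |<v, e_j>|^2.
Σ |<v, e_j>|^2 = 836/27; ||v||^2 = 31; deficit = 1/27

Write each e_j = u_j / sqrt(<u_j, u_j>) where u_j is the displayed integer vector. Then <v, e_j> = <v, u_j> / sqrt(<u_j, u_j>), so |<v, e_j>|^2 = <v, u_j>^2 / <u_j, u_j>.
Coefficients: <v, e_1> = 2/sqrt(9), <v, e_2> = -116/sqrt(504), <v, e_3> = 38/sqrt(378).
Square and sum: Σ |<v, e_j>|^2 = 836/27.
Compute ||v||^2 = v·v = 31.
Deficit = 31 − 836/27 = 1/27 ≥ 0, confirming Bessel's inequality. (The deficit equals ||v − Σ <v,e_j> e_j||^2, the squared distance from v to span{e_j}.)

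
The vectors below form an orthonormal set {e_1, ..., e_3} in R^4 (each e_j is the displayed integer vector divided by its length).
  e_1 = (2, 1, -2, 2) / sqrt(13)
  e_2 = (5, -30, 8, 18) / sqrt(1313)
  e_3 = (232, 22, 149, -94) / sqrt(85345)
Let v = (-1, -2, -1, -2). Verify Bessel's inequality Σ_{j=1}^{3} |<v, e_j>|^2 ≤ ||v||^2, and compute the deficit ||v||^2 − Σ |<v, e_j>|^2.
Σ |<v, e_j>|^2 = 2974/845; ||v||^2 = 10; deficit = 5476/845

Write each e_j = u_j / sqrt(<u_j, u_j>) where u_j is the displayed integer vector. Then <v, e_j> = <v, u_j> / sqrt(<u_j, u_j>), so |<v, e_j>|^2 = <v, u_j>^2 / <u_j, u_j>.
Coefficients: <v, e_1> = -6/sqrt(13), <v, e_2> = 11/sqrt(1313), <v, e_3> = -237/sqrt(85345).
Square and sum: Σ |<v, e_j>|^2 = 2974/845.
Compute ||v||^2 = v·v = 10.
Deficit = 10 − 2974/845 = 5476/845 ≥ 0, confirming Bessel's inequality. (The deficit equals ||v − Σ <v,e_j> e_j||^2, the squared distance from v to span{e_j}.)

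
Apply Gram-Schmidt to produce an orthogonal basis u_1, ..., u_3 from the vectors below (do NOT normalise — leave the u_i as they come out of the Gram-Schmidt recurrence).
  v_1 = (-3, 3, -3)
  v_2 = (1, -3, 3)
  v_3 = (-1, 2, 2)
Orthogonal basis:
  u_1 = (-3, 3, -3)
  u_2 = (-4/3, -2/3, 2/3)
  u_3 = (0, 2, 2)

Apply the Gram-Schmidt recurrence
  u_1 = v_1
  u_i = v_i − Σ_{j<i} ((v_i · u_j) / (u_j · u_j)) · u_j.

Step by step this gives:
  u_1 = (-3, 3, -3)
  u_2 = (-4/3, -2/3, 2/3)
  u_3 = (0, 2, 2)

Orthogonality check:
  u_2 · u_1 = 0 (should be 0)
  u_3 · u_1 = 0 (should be 0)
  u_3 · u_2 = 0 (should be 0)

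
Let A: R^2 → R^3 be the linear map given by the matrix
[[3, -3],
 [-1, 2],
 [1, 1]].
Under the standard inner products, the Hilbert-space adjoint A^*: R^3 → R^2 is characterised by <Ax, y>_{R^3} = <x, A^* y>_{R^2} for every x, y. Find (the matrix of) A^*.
A^* = A^T =
[[3, -1, 1],
 [-3, 2, 1]]

For real matrices with standard dot products, the defining identity <Ax, y> = <x, A^* y> gives (Ax)^T y = x^T (A^*) y, i.e. x^T A^T y = x^T (A^*) y. Since this holds for all x, y, we must have A^* = A^T. Therefore
A^* =
[[3, -1, 1],
 [-3, 2, 1]].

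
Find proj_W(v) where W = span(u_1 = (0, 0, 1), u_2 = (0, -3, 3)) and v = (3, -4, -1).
proj_W(v) = (0, -4, -1)

Set up U = [u_1 | ... | u_2] ∈ R^(3×2). The projector onto W = col(U) is P = U (U^T U)^(-1) U^T.
Compute U^T U =
  [1, 3]
  [3, 18],
and U^T v = (-1, 9).
Solve U^T U · c = U^T v for the coefficients: c = (-5, 4/3). The projection is proj_W(v) = U c.
Check: (v - proj_W(v)) · u_1 = 0  (should be 0).
Check: (v - proj_W(v)) · u_2 = 0  (should be 0).
Result: proj_W(v) = (0, -4, -1).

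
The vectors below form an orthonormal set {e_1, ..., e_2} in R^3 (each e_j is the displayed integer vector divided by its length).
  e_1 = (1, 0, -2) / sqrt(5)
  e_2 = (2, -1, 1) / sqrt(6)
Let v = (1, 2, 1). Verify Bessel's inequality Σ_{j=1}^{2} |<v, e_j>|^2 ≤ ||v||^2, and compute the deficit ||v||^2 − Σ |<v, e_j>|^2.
Σ |<v, e_j>|^2 = 11/30; ||v||^2 = 6; deficit = 169/30

Write each e_j = u_j / sqrt(<u_j, u_j>) where u_j is the displayed integer vector. Then <v, e_j> = <v, u_j> / sqrt(<u_j, u_j>), so |<v, e_j>|^2 = <v, u_j>^2 / <u_j, u_j>.
Coefficients: <v, e_1> = -1/sqrt(5), <v, e_2> = 1/sqrt(6).
Square and sum: Σ |<v, e_j>|^2 = 11/30.
Compute ||v||^2 = v·v = 6.
Deficit = 6 − 11/30 = 169/30 ≥ 0, confirming Bessel's inequality. (The deficit equals ||v − Σ <v,e_j> e_j||^2, the squared distance from v to span{e_j}.)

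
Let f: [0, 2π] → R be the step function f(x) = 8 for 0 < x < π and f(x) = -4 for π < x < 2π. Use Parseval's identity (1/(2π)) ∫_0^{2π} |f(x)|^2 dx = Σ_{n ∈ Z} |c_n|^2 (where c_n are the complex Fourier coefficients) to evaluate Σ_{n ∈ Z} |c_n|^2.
Σ |c_n|^2 = 40

Parseval equates the L^2 energy of f (normalised by 1/(2π)) with the ℓ^2 sum of its Fourier coefficients: (1/(2π)) ∫_0^{2π} |f|^2 = Σ |c_n|^2.
Compute the left side: (1/(2π)) [∫_0^π 8^2 dx + ∫_π^{2π} (-4)^2 dx] = (1/(2π)) · (64π + 16π) = (64 + 16)/2 = 40.
So Σ_{n ∈ Z} |c_n|^2 = 40.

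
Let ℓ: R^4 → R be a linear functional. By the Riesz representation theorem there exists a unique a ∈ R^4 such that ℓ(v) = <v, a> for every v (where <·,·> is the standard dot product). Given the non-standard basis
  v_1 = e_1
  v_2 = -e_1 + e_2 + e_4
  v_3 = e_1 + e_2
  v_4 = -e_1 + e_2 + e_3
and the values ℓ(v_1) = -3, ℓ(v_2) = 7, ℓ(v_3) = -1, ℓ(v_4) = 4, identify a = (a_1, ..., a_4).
a = (-3, 2, -1, 2)

Write a = (a_1, ..., a_4) in the standard basis. For each basis vector v_i, ℓ(v_i) = <v_i, a> is a linear equation in the a_j's. Collect the n equations into a matrix system V a = ℓ, where row i of V is v_i (expressed in the standard basis). Since V is invertible (lower-triangular with 1s on the diagonal, up to permutation), solve by back-substitution:
  V =
[[1, 0, 0, 0],
 [-1, 1, 0, 1],
 [1, 1, 0, 0],
 [-1, 1, 1, 0]]
  V a = (-3, 7, -1, 4)
Solving gives a = (-3, 2, -1, 2).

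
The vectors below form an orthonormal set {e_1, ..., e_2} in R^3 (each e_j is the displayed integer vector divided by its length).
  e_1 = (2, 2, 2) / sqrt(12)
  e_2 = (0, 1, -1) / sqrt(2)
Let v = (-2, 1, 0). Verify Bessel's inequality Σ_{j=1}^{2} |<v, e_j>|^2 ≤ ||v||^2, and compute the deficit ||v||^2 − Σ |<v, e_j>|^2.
Σ |<v, e_j>|^2 = 5/6; ||v||^2 = 5; deficit = 25/6

Write each e_j = u_j / sqrt(<u_j, u_j>) where u_j is the displayed integer vector. Then <v, e_j> = <v, u_j> / sqrt(<u_j, u_j>), so |<v, e_j>|^2 = <v, u_j>^2 / <u_j, u_j>.
Coefficients: <v, e_1> = -2/sqrt(12), <v, e_2> = 1/sqrt(2).
Square and sum: Σ |<v, e_j>|^2 = 5/6.
Compute ||v||^2 = v·v = 5.
Deficit = 5 − 5/6 = 25/6 ≥ 0, confirming Bessel's inequality. (The deficit equals ||v − Σ <v,e_j> e_j||^2, the squared distance from v to span{e_j}.)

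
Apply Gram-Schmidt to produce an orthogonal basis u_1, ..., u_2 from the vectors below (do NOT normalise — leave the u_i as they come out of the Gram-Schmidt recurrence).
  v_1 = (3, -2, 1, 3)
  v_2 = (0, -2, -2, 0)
Orthogonal basis:
  u_1 = (3, -2, 1, 3)
  u_2 = (-6/23, -42/23, -48/23, -6/23)

Apply the Gram-Schmidt recurrence
  u_1 = v_1
  u_i = v_i − Σ_{j<i} ((v_i · u_j) / (u_j · u_j)) · u_j.

Step by step this gives:
  u_1 = (3, -2, 1, 3)
  u_2 = (-6/23, -42/23, -48/23, -6/23)

Orthogonality check:
  u_2 · u_1 = 0 (should be 0)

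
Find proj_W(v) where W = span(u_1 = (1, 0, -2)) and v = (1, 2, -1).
proj_W(v) = (3/5, 0, -6/5)

Set up U = [u_1 | ... | u_1] ∈ R^(3×1). The projector onto W = col(U) is P = U (U^T U)^(-1) U^T.
Compute U^T U =
  [5],
and U^T v = (3).
Solve U^T U · c = U^T v for the coefficients: c = (3/5). The projection is proj_W(v) = U c.
Check: (v - proj_W(v)) · u_1 = 0  (should be 0).
Result: proj_W(v) = (3/5, 0, -6/5).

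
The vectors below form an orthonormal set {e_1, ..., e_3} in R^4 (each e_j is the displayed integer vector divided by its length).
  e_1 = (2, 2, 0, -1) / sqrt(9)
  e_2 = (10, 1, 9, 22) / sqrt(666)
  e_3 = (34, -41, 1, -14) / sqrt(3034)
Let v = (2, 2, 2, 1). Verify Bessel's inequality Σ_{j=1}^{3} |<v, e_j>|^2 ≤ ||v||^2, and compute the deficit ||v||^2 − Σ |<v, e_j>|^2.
Σ |<v, e_j>|^2 = 469/41; ||v||^2 = 13; deficit = 64/41

Write each e_j = u_j / sqrt(<u_j, u_j>) where u_j is the displayed integer vector. Then <v, e_j> = <v, u_j> / sqrt(<u_j, u_j>), so |<v, e_j>|^2 = <v, u_j>^2 / <u_j, u_j>.
Coefficients: <v, e_1> = 7/sqrt(9), <v, e_2> = 62/sqrt(666), <v, e_3> = -26/sqrt(3034).
Square and sum: Σ |<v, e_j>|^2 = 469/41.
Compute ||v||^2 = v·v = 13.
Deficit = 13 − 469/41 = 64/41 ≥ 0, confirming Bessel's inequality. (The deficit equals ||v − Σ <v,e_j> e_j||^2, the squared distance from v to span{e_j}.)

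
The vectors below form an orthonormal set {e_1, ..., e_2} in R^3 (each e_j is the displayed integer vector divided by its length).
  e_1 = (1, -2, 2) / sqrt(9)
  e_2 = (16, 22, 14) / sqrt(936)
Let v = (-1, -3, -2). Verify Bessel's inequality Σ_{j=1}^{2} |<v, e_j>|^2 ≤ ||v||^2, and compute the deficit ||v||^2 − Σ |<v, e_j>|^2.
Σ |<v, e_j>|^2 = 339/26; ||v||^2 = 14; deficit = 25/26

Write each e_j = u_j / sqrt(<u_j, u_j>) where u_j is the displayed integer vector. Then <v, e_j> = <v, u_j> / sqrt(<u_j, u_j>), so |<v, e_j>|^2 = <v, u_j>^2 / <u_j, u_j>.
Coefficients: <v, e_1> = 1/sqrt(9), <v, e_2> = -110/sqrt(936).
Square and sum: Σ |<v, e_j>|^2 = 339/26.
Compute ||v||^2 = v·v = 14.
Deficit = 14 − 339/26 = 25/26 ≥ 0, confirming Bessel's inequality. (The deficit equals ||v − Σ <v,e_j> e_j||^2, the squared distance from v to span{e_j}.)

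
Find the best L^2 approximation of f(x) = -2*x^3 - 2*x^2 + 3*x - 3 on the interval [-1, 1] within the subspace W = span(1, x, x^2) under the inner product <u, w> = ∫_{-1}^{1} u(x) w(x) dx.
g(x) = -2*x^2 + 9*x/5 - 3

The best approximation g ∈ W is the orthogonal projection of f onto W. Writing g = a_0 + a_1 x + a_2 x^2, the coefficients solve the normal equations G · a = b where
  G_{ij} = <φ_i, φ_j> and b_i = <f, φ_i>, with φ_0 = 1, φ_1 = x, φ_2 = x^2.
G =
  [2, 0, 2/3]
  [0, 2/3, 0]
  [2/3, 0, 2/5],
b = (-22/3, 6/5, -14/5).
Solving gives a_0 = -3, a_1 = 9/5, a_2 = -2, so
  g(x) = -2*x^2 + 9*x/5 - 3.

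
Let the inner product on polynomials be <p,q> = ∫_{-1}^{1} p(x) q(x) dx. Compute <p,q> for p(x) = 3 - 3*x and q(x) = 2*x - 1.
<p,q> = -10

Expand the product: p(x)·q(x) = -6*x^2 + 9*x - 3.
∫_{-1}^{1} of each monomial x^k gives [2/(k+1) if k even, 0 if k odd]. Integrating term-by-term (or equivalently evaluating the antiderivative F(x) = -2*x^3 + 9*x^2/2 - 3*x at the endpoints):
  F(1) − F(−1) = -1/2 − (19/2) = -10.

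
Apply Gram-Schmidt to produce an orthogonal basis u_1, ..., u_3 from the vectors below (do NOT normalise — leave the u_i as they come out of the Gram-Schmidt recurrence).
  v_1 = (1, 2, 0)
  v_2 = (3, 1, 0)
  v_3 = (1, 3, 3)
Orthogonal basis:
  u_1 = (1, 2, 0)
  u_2 = (2, -1, 0)
  u_3 = (0, 0, 3)

Apply the Gram-Schmidt recurrence
  u_1 = v_1
  u_i = v_i − Σ_{j<i} ((v_i · u_j) / (u_j · u_j)) · u_j.

Step by step this gives:
  u_1 = (1, 2, 0)
  u_2 = (2, -1, 0)
  u_3 = (0, 0, 3)

Orthogonality check:
  u_2 · u_1 = 0 (should be 0)
  u_3 · u_1 = 0 (should be 0)
  u_3 · u_2 = 0 (should be 0)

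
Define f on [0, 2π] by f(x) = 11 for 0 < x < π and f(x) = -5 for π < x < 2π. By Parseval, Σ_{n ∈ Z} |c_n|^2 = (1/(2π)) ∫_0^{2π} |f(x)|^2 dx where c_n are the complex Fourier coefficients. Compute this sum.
Σ |c_n|^2 = 73

Parseval equates the L^2 energy of f (normalised by 1/(2π)) with the ℓ^2 sum of its Fourier coefficients: (1/(2π)) ∫_0^{2π} |f|^2 = Σ |c_n|^2.
Compute the left side: (1/(2π)) [∫_0^π 11^2 dx + ∫_π^{2π} (-5)^2 dx] = (1/(2π)) · (121π + 25π) = (121 + 25)/2 = 73.
So Σ_{n ∈ Z} |c_n|^2 = 73.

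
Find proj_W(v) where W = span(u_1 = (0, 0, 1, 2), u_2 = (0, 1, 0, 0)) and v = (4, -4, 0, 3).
proj_W(v) = (0, -4, 6/5, 12/5)

Set up U = [u_1 | ... | u_2] ∈ R^(4×2). The projector onto W = col(U) is P = U (U^T U)^(-1) U^T.
Compute U^T U =
  [5, 0]
  [0, 1],
and U^T v = (6, -4).
Solve U^T U · c = U^T v for the coefficients: c = (6/5, -4). The projection is proj_W(v) = U c.
Check: (v - proj_W(v)) · u_1 = 0  (should be 0).
Check: (v - proj_W(v)) · u_2 = 0  (should be 0).
Result: proj_W(v) = (0, -4, 6/5, 12/5).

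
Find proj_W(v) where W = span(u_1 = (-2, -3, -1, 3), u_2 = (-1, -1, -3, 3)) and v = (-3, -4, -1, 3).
proj_W(v) = (-145/57, -224/57, -40/57, 66/19)

Set up U = [u_1 | ... | u_2] ∈ R^(4×2). The projector onto W = col(U) is P = U (U^T U)^(-1) U^T.
Compute U^T U =
  [23, 17]
  [17, 20],
and U^T v = (28, 19).
Solve U^T U · c = U^T v for the coefficients: c = (79/57, -13/57). The projection is proj_W(v) = U c.
Check: (v - proj_W(v)) · u_1 = 0  (should be 0).
Check: (v - proj_W(v)) · u_2 = 0  (should be 0).
Result: proj_W(v) = (-145/57, -224/57, -40/57, 66/19).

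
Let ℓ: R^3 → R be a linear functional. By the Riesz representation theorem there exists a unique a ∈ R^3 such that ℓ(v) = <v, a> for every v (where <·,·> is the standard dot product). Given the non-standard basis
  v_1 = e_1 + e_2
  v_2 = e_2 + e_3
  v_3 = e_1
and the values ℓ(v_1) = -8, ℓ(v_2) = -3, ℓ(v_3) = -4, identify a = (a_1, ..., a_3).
a = (-4, -4, 1)

Write a = (a_1, ..., a_3) in the standard basis. For each basis vector v_i, ℓ(v_i) = <v_i, a> is a linear equation in the a_j's. Collect the n equations into a matrix system V a = ℓ, where row i of V is v_i (expressed in the standard basis). Since V is invertible (lower-triangular with 1s on the diagonal, up to permutation), solve by back-substitution:
  V =
[[1, 1, 0],
 [0, 1, 1],
 [1, 0, 0]]
  V a = (-8, -3, -4)
Solving gives a = (-4, -4, 1).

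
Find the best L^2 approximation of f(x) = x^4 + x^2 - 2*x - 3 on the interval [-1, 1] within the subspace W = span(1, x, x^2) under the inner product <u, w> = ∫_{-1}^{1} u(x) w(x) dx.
g(x) = 13*x^2/7 - 2*x - 108/35

The best approximation g ∈ W is the orthogonal projection of f onto W. Writing g = a_0 + a_1 x + a_2 x^2, the coefficients solve the normal equations G · a = b where
  G_{ij} = <φ_i, φ_j> and b_i = <f, φ_i>, with φ_0 = 1, φ_1 = x, φ_2 = x^2.
G =
  [2, 0, 2/3]
  [0, 2/3, 0]
  [2/3, 0, 2/5],
b = (-74/15, -4/3, -46/35).
Solving gives a_0 = -108/35, a_1 = -2, a_2 = 13/7, so
  g(x) = 13*x^2/7 - 2*x - 108/35.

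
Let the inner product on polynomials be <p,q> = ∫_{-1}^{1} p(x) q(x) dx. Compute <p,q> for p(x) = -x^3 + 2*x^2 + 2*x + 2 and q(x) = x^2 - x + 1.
<p,q> = 98/15

Expand the product: p(x)·q(x) = -x^5 + 3*x^4 - x^3 + 2*x^2 + 2.
∫_{-1}^{1} of each monomial x^k gives [2/(k+1) if k even, 0 if k odd]. Integrating term-by-term (or equivalently evaluating the antiderivative F(x) = -x^6/6 + 3*x^5/5 - x^4/4 + 2*x^3/3 + 2*x at the endpoints):
  F(1) − F(−1) = 57/20 − (-221/60) = 98/15.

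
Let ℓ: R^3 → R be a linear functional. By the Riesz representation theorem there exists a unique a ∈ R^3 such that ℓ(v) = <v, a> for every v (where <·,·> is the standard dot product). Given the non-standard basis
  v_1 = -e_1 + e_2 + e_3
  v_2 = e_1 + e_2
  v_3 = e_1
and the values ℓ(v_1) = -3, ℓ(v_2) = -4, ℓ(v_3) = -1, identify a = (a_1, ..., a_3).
a = (-1, -3, -1)

Write a = (a_1, ..., a_3) in the standard basis. For each basis vector v_i, ℓ(v_i) = <v_i, a> is a linear equation in the a_j's. Collect the n equations into a matrix system V a = ℓ, where row i of V is v_i (expressed in the standard basis). Since V is invertible (lower-triangular with 1s on the diagonal, up to permutation), solve by back-substitution:
  V =
[[-1, 1, 1],
 [1, 1, 0],
 [1, 0, 0]]
  V a = (-3, -4, -1)
Solving gives a = (-1, -3, -1).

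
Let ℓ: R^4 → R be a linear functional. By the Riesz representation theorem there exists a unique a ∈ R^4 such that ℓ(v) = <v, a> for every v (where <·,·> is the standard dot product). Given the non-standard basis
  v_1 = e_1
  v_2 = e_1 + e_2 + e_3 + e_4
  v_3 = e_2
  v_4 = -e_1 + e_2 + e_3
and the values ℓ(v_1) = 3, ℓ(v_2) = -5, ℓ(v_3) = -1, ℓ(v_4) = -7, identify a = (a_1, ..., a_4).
a = (3, -1, -3, -4)

Write a = (a_1, ..., a_4) in the standard basis. For each basis vector v_i, ℓ(v_i) = <v_i, a> is a linear equation in the a_j's. Collect the n equations into a matrix system V a = ℓ, where row i of V is v_i (expressed in the standard basis). Since V is invertible (lower-triangular with 1s on the diagonal, up to permutation), solve by back-substitution:
  V =
[[1, 0, 0, 0],
 [1, 1, 1, 1],
 [0, 1, 0, 0],
 [-1, 1, 1, 0]]
  V a = (3, -5, -1, -7)
Solving gives a = (3, -1, -3, -4).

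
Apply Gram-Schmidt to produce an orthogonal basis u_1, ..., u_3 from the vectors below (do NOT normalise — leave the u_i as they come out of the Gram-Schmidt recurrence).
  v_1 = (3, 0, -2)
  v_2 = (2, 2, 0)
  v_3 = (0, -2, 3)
Orthogonal basis:
  u_1 = (3, 0, -2)
  u_2 = (8/13, 2, 12/13)
  u_3 = (26/17, -26/17, 39/17)

Apply the Gram-Schmidt recurrence
  u_1 = v_1
  u_i = v_i − Σ_{j<i} ((v_i · u_j) / (u_j · u_j)) · u_j.

Step by step this gives:
  u_1 = (3, 0, -2)
  u_2 = (8/13, 2, 12/13)
  u_3 = (26/17, -26/17, 39/17)

Orthogonality check:
  u_2 · u_1 = 0 (should be 0)
  u_3 · u_1 = 0 (should be 0)
  u_3 · u_2 = 0 (should be 0)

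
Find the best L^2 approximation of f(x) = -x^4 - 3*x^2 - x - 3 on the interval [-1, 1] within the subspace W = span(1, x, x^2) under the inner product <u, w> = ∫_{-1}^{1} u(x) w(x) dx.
g(x) = -27*x^2/7 - x - 102/35

The best approximation g ∈ W is the orthogonal projection of f onto W. Writing g = a_0 + a_1 x + a_2 x^2, the coefficients solve the normal equations G · a = b where
  G_{ij} = <φ_i, φ_j> and b_i = <f, φ_i>, with φ_0 = 1, φ_1 = x, φ_2 = x^2.
G =
  [2, 0, 2/3]
  [0, 2/3, 0]
  [2/3, 0, 2/5],
b = (-42/5, -2/3, -122/35).
Solving gives a_0 = -102/35, a_1 = -1, a_2 = -27/7, so
  g(x) = -27*x^2/7 - x - 102/35.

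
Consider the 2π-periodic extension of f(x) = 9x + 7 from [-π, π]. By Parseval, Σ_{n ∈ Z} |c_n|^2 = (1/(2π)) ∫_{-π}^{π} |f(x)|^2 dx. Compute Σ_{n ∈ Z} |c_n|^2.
Σ |c_n|^2 = 27π^2 + 49

Expand and integrate term by term over [-π, π]:
  ∫ (9x)^2 dx = 81·(2π^3/3); ∫ 2·9·(7)·x dx = 0 (odd integrand); ∫ 7^2 dx = 49·2π.
So (1/(2π)) ∫_{-π}^{π} (9x + 7)^2 dx = 81π^2/3 + 49 = 27π^2 + 49.
Parseval ⇒ Σ |c_n|^2 = 27π^2 + 49.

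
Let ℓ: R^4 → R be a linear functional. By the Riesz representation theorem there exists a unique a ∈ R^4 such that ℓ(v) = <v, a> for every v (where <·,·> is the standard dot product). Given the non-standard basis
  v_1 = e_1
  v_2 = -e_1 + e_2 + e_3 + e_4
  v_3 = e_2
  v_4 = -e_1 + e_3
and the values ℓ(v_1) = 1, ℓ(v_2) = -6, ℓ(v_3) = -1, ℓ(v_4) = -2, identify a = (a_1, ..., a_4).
a = (1, -1, -1, -3)

Write a = (a_1, ..., a_4) in the standard basis. For each basis vector v_i, ℓ(v_i) = <v_i, a> is a linear equation in the a_j's. Collect the n equations into a matrix system V a = ℓ, where row i of V is v_i (expressed in the standard basis). Since V is invertible (lower-triangular with 1s on the diagonal, up to permutation), solve by back-substitution:
  V =
[[1, 0, 0, 0],
 [-1, 1, 1, 1],
 [0, 1, 0, 0],
 [-1, 0, 1, 0]]
  V a = (1, -6, -1, -2)
Solving gives a = (1, -1, -1, -3).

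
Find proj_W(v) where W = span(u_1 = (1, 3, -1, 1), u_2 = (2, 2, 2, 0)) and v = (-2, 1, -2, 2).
proj_W(v) = (-1, 7/9, -25/9, 8/9)

Set up U = [u_1 | ... | u_2] ∈ R^(4×2). The projector onto W = col(U) is P = U (U^T U)^(-1) U^T.
Compute U^T U =
  [12, 6]
  [6, 12],
and U^T v = (5, -6).
Solve U^T U · c = U^T v for the coefficients: c = (8/9, -17/18). The projection is proj_W(v) = U c.
Check: (v - proj_W(v)) · u_1 = 0  (should be 0).
Check: (v - proj_W(v)) · u_2 = 0  (should be 0).
Result: proj_W(v) = (-1, 7/9, -25/9, 8/9).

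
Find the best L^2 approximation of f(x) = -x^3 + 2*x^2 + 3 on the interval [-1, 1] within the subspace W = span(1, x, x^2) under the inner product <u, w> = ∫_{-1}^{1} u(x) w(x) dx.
g(x) = 2*x^2 - 3*x/5 + 3

The best approximation g ∈ W is the orthogonal projection of f onto W. Writing g = a_0 + a_1 x + a_2 x^2, the coefficients solve the normal equations G · a = b where
  G_{ij} = <φ_i, φ_j> and b_i = <f, φ_i>, with φ_0 = 1, φ_1 = x, φ_2 = x^2.
G =
  [2, 0, 2/3]
  [0, 2/3, 0]
  [2/3, 0, 2/5],
b = (22/3, -2/5, 14/5).
Solving gives a_0 = 3, a_1 = -3/5, a_2 = 2, so
  g(x) = 2*x^2 - 3*x/5 + 3.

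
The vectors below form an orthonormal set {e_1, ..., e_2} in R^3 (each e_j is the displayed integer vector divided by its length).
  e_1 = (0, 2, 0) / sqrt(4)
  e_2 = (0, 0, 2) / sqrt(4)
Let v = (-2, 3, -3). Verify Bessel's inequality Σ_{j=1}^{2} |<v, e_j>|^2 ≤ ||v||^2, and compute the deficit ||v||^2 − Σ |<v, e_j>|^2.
Σ |<v, e_j>|^2 = 18; ||v||^2 = 22; deficit = 4

Write each e_j = u_j / sqrt(<u_j, u_j>) where u_j is the displayed integer vector. Then <v, e_j> = <v, u_j> / sqrt(<u_j, u_j>), so |<v, e_j>|^2 = <v, u_j>^2 / <u_j, u_j>.
Coefficients: <v, e_1> = 6/sqrt(4), <v, e_2> = -6/sqrt(4).
Square and sum: Σ |<v, e_j>|^2 = 18.
Compute ||v||^2 = v·v = 22.
Deficit = 22 − 18 = 4 ≥ 0, confirming Bessel's inequality. (The deficit equals ||v − Σ <v,e_j> e_j||^2, the squared distance from v to span{e_j}.)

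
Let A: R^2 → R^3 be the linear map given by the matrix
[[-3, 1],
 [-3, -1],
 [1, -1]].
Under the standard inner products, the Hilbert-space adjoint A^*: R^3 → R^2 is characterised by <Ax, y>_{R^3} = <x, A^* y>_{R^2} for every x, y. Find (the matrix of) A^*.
A^* = A^T =
[[-3, -3, 1],
 [1, -1, -1]]

For real matrices with standard dot products, the defining identity <Ax, y> = <x, A^* y> gives (Ax)^T y = x^T (A^*) y, i.e. x^T A^T y = x^T (A^*) y. Since this holds for all x, y, we must have A^* = A^T. Therefore
A^* =
[[-3, -3, 1],
 [1, -1, -1]].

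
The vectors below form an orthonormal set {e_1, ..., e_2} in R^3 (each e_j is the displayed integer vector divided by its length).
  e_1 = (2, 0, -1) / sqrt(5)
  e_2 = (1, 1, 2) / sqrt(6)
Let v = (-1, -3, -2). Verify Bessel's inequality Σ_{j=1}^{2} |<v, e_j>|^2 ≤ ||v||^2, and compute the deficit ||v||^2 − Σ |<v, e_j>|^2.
Σ |<v, e_j>|^2 = 32/3; ||v||^2 = 14; deficit = 10/3

Write each e_j = u_j / sqrt(<u_j, u_j>) where u_j is the displayed integer vector. Then <v, e_j> = <v, u_j> / sqrt(<u_j, u_j>), so |<v, e_j>|^2 = <v, u_j>^2 / <u_j, u_j>.
Coefficients: <v, e_1> = 0/sqrt(5), <v, e_2> = -8/sqrt(6).
Square and sum: Σ |<v, e_j>|^2 = 32/3.
Compute ||v||^2 = v·v = 14.
Deficit = 14 − 32/3 = 10/3 ≥ 0, confirming Bessel's inequality. (The deficit equals ||v − Σ <v,e_j> e_j||^2, the squared distance from v to span{e_j}.)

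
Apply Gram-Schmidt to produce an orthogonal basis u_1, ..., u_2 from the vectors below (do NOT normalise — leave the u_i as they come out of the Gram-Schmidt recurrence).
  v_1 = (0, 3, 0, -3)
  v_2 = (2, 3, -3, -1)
Orthogonal basis:
  u_1 = (0, 3, 0, -3)
  u_2 = (2, 1, -3, 1)

Apply the Gram-Schmidt recurrence
  u_1 = v_1
  u_i = v_i − Σ_{j<i} ((v_i · u_j) / (u_j · u_j)) · u_j.

Step by step this gives:
  u_1 = (0, 3, 0, -3)
  u_2 = (2, 1, -3, 1)

Orthogonality check:
  u_2 · u_1 = 0 (should be 0)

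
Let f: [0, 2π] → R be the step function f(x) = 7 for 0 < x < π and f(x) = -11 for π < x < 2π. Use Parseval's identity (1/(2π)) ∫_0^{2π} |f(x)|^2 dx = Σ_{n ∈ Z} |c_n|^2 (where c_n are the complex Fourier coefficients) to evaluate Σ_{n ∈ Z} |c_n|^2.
Σ |c_n|^2 = 85

Parseval equates the L^2 energy of f (normalised by 1/(2π)) with the ℓ^2 sum of its Fourier coefficients: (1/(2π)) ∫_0^{2π} |f|^2 = Σ |c_n|^2.
Compute the left side: (1/(2π)) [∫_0^π 7^2 dx + ∫_π^{2π} (-11)^2 dx] = (1/(2π)) · (49π + 121π) = (49 + 121)/2 = 85.
So Σ_{n ∈ Z} |c_n|^2 = 85.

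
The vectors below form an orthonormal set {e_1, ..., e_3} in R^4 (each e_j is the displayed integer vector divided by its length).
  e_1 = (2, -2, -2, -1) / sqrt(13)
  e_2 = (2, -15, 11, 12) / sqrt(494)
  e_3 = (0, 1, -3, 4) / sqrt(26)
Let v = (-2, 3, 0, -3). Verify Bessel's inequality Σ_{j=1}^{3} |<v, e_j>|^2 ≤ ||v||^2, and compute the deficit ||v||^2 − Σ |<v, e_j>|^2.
Σ |<v, e_j>|^2 = 5313/247; ||v||^2 = 22; deficit = 121/247

Write each e_j = u_j / sqrt(<u_j, u_j>) where u_j is the displayed integer vector. Then <v, e_j> = <v, u_j> / sqrt(<u_j, u_j>), so |<v, e_j>|^2 = <v, u_j>^2 / <u_j, u_j>.
Coefficients: <v, e_1> = -7/sqrt(13), <v, e_2> = -85/sqrt(494), <v, e_3> = -9/sqrt(26).
Square and sum: Σ |<v, e_j>|^2 = 5313/247.
Compute ||v||^2 = v·v = 22.
Deficit = 22 − 5313/247 = 121/247 ≥ 0, confirming Bessel's inequality. (The deficit equals ||v − Σ <v,e_j> e_j||^2, the squared distance from v to span{e_j}.)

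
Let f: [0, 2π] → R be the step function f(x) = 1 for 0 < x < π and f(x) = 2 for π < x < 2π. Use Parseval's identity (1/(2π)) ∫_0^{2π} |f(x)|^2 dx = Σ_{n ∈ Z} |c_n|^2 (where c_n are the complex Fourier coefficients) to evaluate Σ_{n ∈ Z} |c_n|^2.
Σ |c_n|^2 = 5/2

Parseval equates the L^2 energy of f (normalised by 1/(2π)) with the ℓ^2 sum of its Fourier coefficients: (1/(2π)) ∫_0^{2π} |f|^2 = Σ |c_n|^2.
Compute the left side: (1/(2π)) [∫_0^π 1^2 dx + ∫_π^{2π} 2^2 dx] = (1/(2π)) · (1π + 4π) = (1 + 4)/2 = 5/2.
So Σ_{n ∈ Z} |c_n|^2 = 5/2.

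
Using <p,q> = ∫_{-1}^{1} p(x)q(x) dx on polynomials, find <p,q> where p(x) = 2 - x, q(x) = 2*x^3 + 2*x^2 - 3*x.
<p,q> = 58/15

Expand the product: p(x)·q(x) = -2*x^4 + 2*x^3 + 7*x^2 - 6*x.
∫_{-1}^{1} of each monomial x^k gives [2/(k+1) if k even, 0 if k odd]. Integrating term-by-term (or equivalently evaluating the antiderivative F(x) = -2*x^5/5 + x^4/2 + 7*x^3/3 - 3*x^2 at the endpoints):
  F(1) − F(−1) = -17/30 − (-133/30) = 58/15.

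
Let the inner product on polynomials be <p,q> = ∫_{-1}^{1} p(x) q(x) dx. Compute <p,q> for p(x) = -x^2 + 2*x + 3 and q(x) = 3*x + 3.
<p,q> = 20

Expand the product: p(x)·q(x) = -3*x^3 + 3*x^2 + 15*x + 9.
∫_{-1}^{1} of each monomial x^k gives [2/(k+1) if k even, 0 if k odd]. Integrating term-by-term (or equivalently evaluating the antiderivative F(x) = -3*x^4/4 + x^3 + 15*x^2/2 + 9*x at the endpoints):
  F(1) − F(−1) = 67/4 − (-13/4) = 20.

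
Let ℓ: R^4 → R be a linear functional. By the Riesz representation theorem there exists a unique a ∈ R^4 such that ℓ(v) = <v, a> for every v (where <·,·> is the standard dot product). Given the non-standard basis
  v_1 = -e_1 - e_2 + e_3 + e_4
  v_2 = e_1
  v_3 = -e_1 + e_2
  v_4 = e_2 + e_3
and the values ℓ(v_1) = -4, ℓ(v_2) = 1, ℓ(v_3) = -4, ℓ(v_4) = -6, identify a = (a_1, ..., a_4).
a = (1, -3, -3, -3)

Write a = (a_1, ..., a_4) in the standard basis. For each basis vector v_i, ℓ(v_i) = <v_i, a> is a linear equation in the a_j's. Collect the n equations into a matrix system V a = ℓ, where row i of V is v_i (expressed in the standard basis). Since V is invertible (lower-triangular with 1s on the diagonal, up to permutation), solve by back-substitution:
  V =
[[-1, -1, 1, 1],
 [1, 0, 0, 0],
 [-1, 1, 0, 0],
 [0, 1, 1, 0]]
  V a = (-4, 1, -4, -6)
Solving gives a = (1, -3, -3, -3).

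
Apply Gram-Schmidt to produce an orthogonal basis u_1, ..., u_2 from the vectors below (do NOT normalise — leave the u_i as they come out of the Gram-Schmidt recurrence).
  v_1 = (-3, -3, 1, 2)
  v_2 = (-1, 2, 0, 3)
Orthogonal basis:
  u_1 = (-3, -3, 1, 2)
  u_2 = (-14/23, 55/23, -3/23, 63/23)

Apply the Gram-Schmidt recurrence
  u_1 = v_1
  u_i = v_i − Σ_{j<i} ((v_i · u_j) / (u_j · u_j)) · u_j.

Step by step this gives:
  u_1 = (-3, -3, 1, 2)
  u_2 = (-14/23, 55/23, -3/23, 63/23)

Orthogonality check:
  u_2 · u_1 = 0 (should be 0)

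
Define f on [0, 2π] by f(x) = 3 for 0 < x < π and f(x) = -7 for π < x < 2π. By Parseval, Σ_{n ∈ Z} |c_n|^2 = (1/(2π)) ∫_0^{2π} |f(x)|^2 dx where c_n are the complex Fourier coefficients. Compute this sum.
Σ |c_n|^2 = 29

Parseval equates the L^2 energy of f (normalised by 1/(2π)) with the ℓ^2 sum of its Fourier coefficients: (1/(2π)) ∫_0^{2π} |f|^2 = Σ |c_n|^2.
Compute the left side: (1/(2π)) [∫_0^π 3^2 dx + ∫_π^{2π} (-7)^2 dx] = (1/(2π)) · (9π + 49π) = (9 + 49)/2 = 29.
So Σ_{n ∈ Z} |c_n|^2 = 29.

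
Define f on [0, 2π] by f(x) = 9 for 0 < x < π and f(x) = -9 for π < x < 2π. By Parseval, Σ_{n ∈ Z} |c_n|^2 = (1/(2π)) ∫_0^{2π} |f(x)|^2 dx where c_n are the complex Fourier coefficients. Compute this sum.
Σ |c_n|^2 = 81

Parseval equates the L^2 energy of f (normalised by 1/(2π)) with the ℓ^2 sum of its Fourier coefficients: (1/(2π)) ∫_0^{2π} |f|^2 = Σ |c_n|^2.
Compute the left side: (1/(2π)) [∫_0^π 9^2 dx + ∫_π^{2π} (-9)^2 dx] = (1/(2π)) · (81π + 81π) = (81 + 81)/2 = 81.
So Σ_{n ∈ Z} |c_n|^2 = 81.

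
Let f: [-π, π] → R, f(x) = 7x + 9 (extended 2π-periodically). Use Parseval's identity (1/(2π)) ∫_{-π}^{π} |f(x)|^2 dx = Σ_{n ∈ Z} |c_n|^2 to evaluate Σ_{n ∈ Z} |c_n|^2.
Σ |c_n|^2 = 49π^2/3 + 81

Expand and integrate term by term over [-π, π]:
  ∫ (7x)^2 dx = 49·(2π^3/3); ∫ 2·7·(9)·x dx = 0 (odd integrand); ∫ 9^2 dx = 81·2π.
So (1/(2π)) ∫_{-π}^{π} (7x + 9)^2 dx = 49π^2/3 + 81 = 49π^2/3 + 81.
Parseval ⇒ Σ |c_n|^2 = 49π^2/3 + 81.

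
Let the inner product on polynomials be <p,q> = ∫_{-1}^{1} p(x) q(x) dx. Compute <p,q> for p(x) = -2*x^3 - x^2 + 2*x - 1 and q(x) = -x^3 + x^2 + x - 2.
<p,q> = 32/7

Expand the product: p(x)·q(x) = 2*x^6 - x^5 - 5*x^4 + 6*x^3 + 3*x^2 - 5*x + 2.
∫_{-1}^{1} of each monomial x^k gives [2/(k+1) if k even, 0 if k odd]. Integrating term-by-term (or equivalently evaluating the antiderivative F(x) = 2*x^7/7 - x^6/6 - x^5 + 3*x^4/2 + x^3 - 5*x^2/2 + 2*x at the endpoints):
  F(1) − F(−1) = 47/42 − (-145/42) = 32/7.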